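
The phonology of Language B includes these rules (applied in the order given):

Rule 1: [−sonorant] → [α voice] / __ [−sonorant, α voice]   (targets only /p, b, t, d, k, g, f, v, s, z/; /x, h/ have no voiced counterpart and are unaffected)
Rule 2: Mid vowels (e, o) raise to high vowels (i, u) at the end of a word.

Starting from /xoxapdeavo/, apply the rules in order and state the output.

xoxabdeavu

Rule 1 (regressive voicing assimilation): /p/ precedes the voiced obstruent /d/, so it voices to [b] by assimilation. /xoxapdeavo/ → xoxabdeavo.
Rule 2 (final vowel raising): /o/ is a mid vowel in word-final position, so it raises to [u]. /xoxabdeavo/ → xoxabdeavu.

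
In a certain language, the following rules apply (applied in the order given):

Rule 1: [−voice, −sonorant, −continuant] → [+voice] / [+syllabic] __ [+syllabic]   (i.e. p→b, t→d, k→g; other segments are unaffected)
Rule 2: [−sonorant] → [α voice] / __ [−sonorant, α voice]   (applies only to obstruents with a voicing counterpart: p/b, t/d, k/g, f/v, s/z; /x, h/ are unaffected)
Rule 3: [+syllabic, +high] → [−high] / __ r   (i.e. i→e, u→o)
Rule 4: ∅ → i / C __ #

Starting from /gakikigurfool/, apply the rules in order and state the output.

Rule 1 (intervocalic voicing): /k/ is a voiceless stop between vowels /a/ and /i/, so it voices to [g]. /k/ is a voiceless stop between vowels /i/ and /i/, so it voices to [g]. /gakikigurfool/ → gagigigurfool.
Rule 2 (regressive voicing assimilation): no segment meets the environment; /gagigigurfool/ is unchanged.
Rule 3 (pre-rhotic lowering): /u/ is a high vowel immediately before /r/, so it lowers to [o]. /gagigigurfool/ → gagigigorfool.
Rule 4 (final i-epenthesis): the form ends in the consonant /l/, so [i] is inserted word-finally. /gagigigorfool/ → gagigigorfooli.

gagigigorfooli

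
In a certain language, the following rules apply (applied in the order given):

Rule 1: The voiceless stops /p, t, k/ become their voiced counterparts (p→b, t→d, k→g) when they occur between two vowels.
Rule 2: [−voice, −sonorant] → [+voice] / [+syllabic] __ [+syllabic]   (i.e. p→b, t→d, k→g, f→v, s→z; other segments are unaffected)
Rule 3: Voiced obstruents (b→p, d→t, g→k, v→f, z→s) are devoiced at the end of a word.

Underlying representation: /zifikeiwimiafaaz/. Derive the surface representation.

Rule 1 (intervocalic voicing): /k/ is a voiceless stop between vowels /i/ and /e/, so it voices to [g]. /zifikeiwimiafaaz/ → zifigeiwimiafaaz.
Rule 2 (intervocalic voicing): /f/ is a voiceless obstruent between vowels /i/ and /i/, so it voices to [v]. /f/ is a voiceless obstruent between vowels /a/ and /a/, so it voices to [v]. /zifigeiwimiafaaz/ → zivigeiwimiavaaz.
Rule 3 (final devoicing): /z/ is a voiced obstruent in word-final position, so it devoices to [s]. /zivigeiwimiavaaz/ → zivigeiwimiavaas.

zivigeiwimiavaas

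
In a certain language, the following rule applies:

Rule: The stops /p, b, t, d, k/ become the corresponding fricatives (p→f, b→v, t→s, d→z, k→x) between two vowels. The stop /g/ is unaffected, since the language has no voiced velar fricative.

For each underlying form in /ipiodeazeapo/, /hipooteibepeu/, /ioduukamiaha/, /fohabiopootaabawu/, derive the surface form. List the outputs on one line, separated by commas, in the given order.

ifiozeazeafo, hifooseivefeu, iozuuxamiaha, fohaviofoosaavawu

/ipiodeazeapo/: /p/ is a stop between vowels /i/ and /i/, so it spirantizes to the fricative [f]. /d/ is a stop between vowels /o/ and /e/, so it spirantizes to the fricative [z]. /p/ is a stop between vowels /a/ and /o/, so it spirantizes to the fricative [f]. → [ifiozeazeafo].
/hipooteibepeu/: /p/ is a stop between vowels /i/ and /o/, so it spirantizes to the fricative [f]. /t/ is a stop between vowels /o/ and /e/, so it spirantizes to the fricative [s]. /b/ is a stop between vowels /i/ and /e/, so it spirantizes to the fricative [v]. /p/ is a stop between vowels /e/ and /e/, so it spirantizes to the fricative [f]. → [hifooseivefeu].
/ioduukamiaha/: /d/ is a stop between vowels /o/ and /u/, so it spirantizes to the fricative [z]. /k/ is a stop between vowels /u/ and /a/, so it spirantizes to the fricative [x]. → [iozuuxamiaha].
/fohabiopootaabawu/: /b/ is a stop between vowels /a/ and /i/, so it spirantizes to the fricative [v]. /p/ is a stop between vowels /o/ and /o/, so it spirantizes to the fricative [f]. /t/ is a stop between vowels /o/ and /a/, so it spirantizes to the fricative [s]. /b/ is a stop between vowels /a/ and /a/, so it spirantizes to the fricative [v]. → [fohaviofoosaavawu].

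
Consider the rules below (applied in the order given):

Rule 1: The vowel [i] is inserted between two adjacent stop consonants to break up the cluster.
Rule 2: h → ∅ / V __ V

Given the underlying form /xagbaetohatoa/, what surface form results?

xagibaetoatoa

Rule 1 (stop-cluster i-epenthesis): /g/ and /b/ form a stop–stop cluster, so [i] is inserted between them. /xagbaetohatoa/ → xagibaetohatoa.
Rule 2 (intervocalic h-deletion): /h/ occurs between vowels /o/ and /a/, so it deletes. /xagibaetohatoa/ → xagibaetoatoa.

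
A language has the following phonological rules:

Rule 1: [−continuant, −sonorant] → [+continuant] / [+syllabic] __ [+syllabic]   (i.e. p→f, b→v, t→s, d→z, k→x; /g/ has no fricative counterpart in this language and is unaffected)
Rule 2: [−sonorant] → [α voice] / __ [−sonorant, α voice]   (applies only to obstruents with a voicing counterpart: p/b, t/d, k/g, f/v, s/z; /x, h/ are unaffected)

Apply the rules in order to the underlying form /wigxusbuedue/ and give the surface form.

Rule 1 (intervocalic spirantization): /d/ is a stop between vowels /e/ and /u/, so it spirantizes to the fricative [z]. /wigxusbuedue/ → wigxusbuezue.
Rule 2 (regressive voicing assimilation): /g/ precedes the voiceless obstruent /x/, so it devoices to [k] by assimilation. /s/ precedes the voiced obstruent /b/, so it voices to [z] by assimilation. /wigxusbuezue/ → wikxuzbuezue.

wikxuzbuezue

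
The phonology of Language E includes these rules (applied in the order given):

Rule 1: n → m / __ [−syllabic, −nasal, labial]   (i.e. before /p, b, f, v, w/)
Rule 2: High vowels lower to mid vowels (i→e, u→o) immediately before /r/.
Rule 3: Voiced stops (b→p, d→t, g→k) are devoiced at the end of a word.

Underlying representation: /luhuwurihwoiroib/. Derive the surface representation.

Rule 1 (nasal place assimilation): no segment meets the environment; /luhuwurihwoiroib/ is unchanged.
Rule 2 (pre-rhotic lowering): /u/ is a high vowel immediately before /r/, so it lowers to [o]. /i/ is a high vowel immediately before /r/, so it lowers to [e]. /luhuwurihwoiroib/ → luhuworihwoeroib.
Rule 3 (final devoicing): /b/ is a voiced stop in word-final position, so it devoices to [p]. /luhuworihwoeroib/ → luhuworihwoeroip.

luhuworihwoeroip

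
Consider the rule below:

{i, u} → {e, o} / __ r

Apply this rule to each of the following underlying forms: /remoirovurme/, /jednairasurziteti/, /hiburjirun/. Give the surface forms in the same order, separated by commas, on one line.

/remoirovurme/: /i/ is a high vowel immediately before /r/, so it lowers to [e]. /u/ is a high vowel immediately before /r/, so it lowers to [o]. → [remoerovorme].
/jednairasurziteti/: /i/ is a high vowel immediately before /r/, so it lowers to [e]. /u/ is a high vowel immediately before /r/, so it lowers to [o]. → [jednaerasorziteti].
/hiburjirun/: /u/ is a high vowel immediately before /r/, so it lowers to [o]. /i/ is a high vowel immediately before /r/, so it lowers to [e]. → [hiborjerun].

remoerovorme, jednaerasorziteti, hiborjerun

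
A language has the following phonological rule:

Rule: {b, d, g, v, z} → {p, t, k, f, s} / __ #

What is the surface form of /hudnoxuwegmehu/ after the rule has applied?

No segment of /hudnoxuwegmehu/ meets the structural description of the rule, so the form surfaces unchanged.

hudnoxuwegmehu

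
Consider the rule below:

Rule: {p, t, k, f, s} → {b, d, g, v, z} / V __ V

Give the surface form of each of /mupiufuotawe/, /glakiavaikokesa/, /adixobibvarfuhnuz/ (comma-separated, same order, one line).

/mupiufuotawe/: /p/ is a voiceless obstruent between vowels /u/ and /i/, so it voices to [b]. /f/ is a voiceless obstruent between vowels /u/ and /u/, so it voices to [v]. /t/ is a voiceless obstruent between vowels /o/ and /a/, so it voices to [d]. → [mubiuvuodawe].
/glakiavaikokesa/: /k/ is a voiceless obstruent between vowels /a/ and /i/, so it voices to [g]. /k/ is a voiceless obstruent between vowels /i/ and /o/, so it voices to [g]. /k/ is a voiceless obstruent between vowels /o/ and /e/, so it voices to [g]. /s/ is a voiceless obstruent between vowels /e/ and /a/, so it voices to [z]. → [glagiavaigogeza].
/adixobibvarfuhnuz/: the rule's environment is not met; surfaces unchanged as [adixobibvarfuhnuz].

mubiuvuodawe, glagiavaigogeza, adixobibvarfuhnuz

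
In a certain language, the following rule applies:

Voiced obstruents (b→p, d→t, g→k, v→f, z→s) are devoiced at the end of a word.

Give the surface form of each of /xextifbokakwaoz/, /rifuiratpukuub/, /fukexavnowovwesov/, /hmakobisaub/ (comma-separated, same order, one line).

/xextifbokakwaoz/: /z/ is a voiced obstruent in word-final position, so it devoices to [s]. → [xextifbokakwaos].
/rifuiratpukuub/: /b/ is a voiced obstruent in word-final position, so it devoices to [p]. → [rifuiratpukuup].
/fukexavnowovwesov/: /v/ is a voiced obstruent in word-final position, so it devoices to [f]. → [fukexavnowovwesof].
/hmakobisaub/: /b/ is a voiced obstruent in word-final position, so it devoices to [p]. → [hmakobisaup].

xextifbokakwaos, rifuiratpukuup, fukexavnowovwesof, hmakobisaup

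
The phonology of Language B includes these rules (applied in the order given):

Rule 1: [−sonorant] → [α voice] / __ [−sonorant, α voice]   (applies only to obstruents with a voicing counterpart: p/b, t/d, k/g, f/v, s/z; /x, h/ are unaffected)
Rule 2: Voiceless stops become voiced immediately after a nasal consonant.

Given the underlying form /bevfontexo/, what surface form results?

beffondexo

Rule 1 (regressive voicing assimilation): /v/ precedes the voiceless obstruent /f/, so it devoices to [f] by assimilation. /bevfontexo/ → beffontexo.
Rule 2 (post-nasal voicing): /t/ is a voiceless stop immediately after the nasal /n/, so it voices to [d]. /beffontexo/ → beffondexo.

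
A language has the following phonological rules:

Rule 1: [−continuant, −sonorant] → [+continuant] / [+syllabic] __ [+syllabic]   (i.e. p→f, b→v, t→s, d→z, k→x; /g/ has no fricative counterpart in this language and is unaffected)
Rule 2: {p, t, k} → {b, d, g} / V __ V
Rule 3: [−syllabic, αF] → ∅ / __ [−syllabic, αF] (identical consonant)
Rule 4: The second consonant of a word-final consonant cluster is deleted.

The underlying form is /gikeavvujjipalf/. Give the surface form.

gixeavujifal

Rule 1 (intervocalic spirantization): /k/ is a stop between vowels /i/ and /e/, so it spirantizes to the fricative [x]. /p/ is a stop between vowels /i/ and /a/, so it spirantizes to the fricative [f]. /gikeavvujjipalf/ → gixeavvujjifalf.
Rule 2 (intervocalic voicing): no segment meets the environment; /gixeavvujjifalf/ is unchanged.
Rule 3 (degemination): /vv/ is a geminate; the first /v/ deletes. /jj/ is a geminate; the first /j/ deletes. /gixeavvujjifalf/ → gixeavujifalf.
Rule 4 (final cluster simplification): /f/ is the second consonant of a word-final cluster /lf/, so it deletes. /gixeavujifalf/ → gixeavujifal.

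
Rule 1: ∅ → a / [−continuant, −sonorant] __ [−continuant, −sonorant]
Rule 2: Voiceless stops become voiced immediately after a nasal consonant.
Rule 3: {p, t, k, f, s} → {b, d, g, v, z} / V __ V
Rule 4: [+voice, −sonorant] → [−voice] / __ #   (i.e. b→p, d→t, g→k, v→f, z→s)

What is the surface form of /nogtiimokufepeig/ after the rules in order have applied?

nogadiimoguvebeik

Rule 1 (stop-cluster a-epenthesis): /g/ and /t/ form a stop–stop cluster, so [a] is inserted between them. /nogtiimokufepeig/ → nogatiimokufepeig.
Rule 2 (post-nasal voicing): no segment meets the environment; /nogatiimokufepeig/ is unchanged.
Rule 3 (intervocalic voicing): /t/ is a voiceless obstruent between vowels /a/ and /i/, so it voices to [d]. /k/ is a voiceless obstruent between vowels /o/ and /u/, so it voices to [g]. /f/ is a voiceless obstruent between vowels /u/ and /e/, so it voices to [v]. /p/ is a voiceless obstruent between vowels /e/ and /e/, so it voices to [b]. /nogatiimokufepeig/ → nogadiimoguvebeig.
Rule 4 (final devoicing): /g/ is a voiced obstruent in word-final position, so it devoices to [k]. /nogadiimoguvebeig/ → nogadiimoguvebeik.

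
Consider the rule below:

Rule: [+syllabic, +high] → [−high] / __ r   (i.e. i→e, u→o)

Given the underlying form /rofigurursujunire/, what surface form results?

rofigororsujunere

/u/ is a high vowel immediately before /r/, so it lowers to [o].
/u/ is a high vowel immediately before /r/, so it lowers to [o].
/i/ is a high vowel immediately before /r/, so it lowers to [e].
Surface form: [rofigororsujunere].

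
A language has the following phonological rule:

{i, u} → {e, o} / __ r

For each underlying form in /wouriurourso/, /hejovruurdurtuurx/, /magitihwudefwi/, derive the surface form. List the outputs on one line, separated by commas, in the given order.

/wouriurourso/: /u/ is a high vowel immediately before /r/, so it lowers to [o]. /u/ is a high vowel immediately before /r/, so it lowers to [o]. /u/ is a high vowel immediately before /r/, so it lowers to [o]. → [woorioroorso].
/hejovruurdurtuurx/: /u/ is a high vowel immediately before /r/, so it lowers to [o]. /u/ is a high vowel immediately before /r/, so it lowers to [o]. /u/ is a high vowel immediately before /r/, so it lowers to [o]. → [hejovruordortuorx].
/magitihwudefwi/: the rule's environment is not met; surfaces unchanged as [magitihwudefwi].

woorioroorso, hejovruordortuorx, magitihwudefwi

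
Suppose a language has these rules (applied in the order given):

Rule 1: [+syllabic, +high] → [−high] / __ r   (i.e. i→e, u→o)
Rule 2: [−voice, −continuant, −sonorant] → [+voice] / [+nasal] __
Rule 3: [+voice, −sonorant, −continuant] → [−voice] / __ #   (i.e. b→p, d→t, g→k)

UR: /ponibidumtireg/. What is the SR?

Rule 1 (pre-rhotic lowering): /i/ is a high vowel immediately before /r/, so it lowers to [e]. /ponibidumtireg/ → ponibidumtereg.
Rule 2 (post-nasal voicing): /t/ is a voiceless stop immediately after the nasal /m/, so it voices to [d]. /ponibidumtereg/ → ponibidumdereg.
Rule 3 (final devoicing): /g/ is a voiced stop in word-final position, so it devoices to [k]. /ponibidumdereg/ → ponibidumderek.

ponibidumderek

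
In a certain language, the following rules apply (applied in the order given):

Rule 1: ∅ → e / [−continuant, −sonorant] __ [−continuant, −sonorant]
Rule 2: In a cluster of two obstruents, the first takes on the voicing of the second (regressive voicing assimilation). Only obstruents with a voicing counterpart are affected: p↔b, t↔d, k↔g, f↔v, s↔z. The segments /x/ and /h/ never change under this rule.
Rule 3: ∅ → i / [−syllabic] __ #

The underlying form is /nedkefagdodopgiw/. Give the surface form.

Rule 1 (stop-cluster e-epenthesis): /d/ and /k/ form a stop–stop cluster, so [e] is inserted between them. /g/ and /d/ form a stop–stop cluster, so [e] is inserted between them. /p/ and /g/ form a stop–stop cluster, so [e] is inserted between them. /nedkefagdodopgiw/ → nedekefagedodopegiw.
Rule 2 (regressive voicing assimilation): no segment meets the environment; /nedekefagedodopegiw/ is unchanged.
Rule 3 (final i-epenthesis): the form ends in the consonant /w/, so [i] is inserted word-finally. /nedekefagedodopegiw/ → nedekefagedodopegiwi.

nedekefagedodopegiwi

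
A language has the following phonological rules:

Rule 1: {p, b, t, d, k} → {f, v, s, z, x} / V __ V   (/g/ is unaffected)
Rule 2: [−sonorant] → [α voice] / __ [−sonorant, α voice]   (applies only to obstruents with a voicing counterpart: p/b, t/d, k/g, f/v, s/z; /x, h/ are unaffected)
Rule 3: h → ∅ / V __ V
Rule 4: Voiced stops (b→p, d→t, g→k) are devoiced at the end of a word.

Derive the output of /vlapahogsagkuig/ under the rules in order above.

vlafaoksakkuik

Rule 1 (intervocalic spirantization): /p/ is a stop between vowels /a/ and /a/, so it spirantizes to the fricative [f]. /vlapahogsagkuig/ → vlafahogsagkuig.
Rule 2 (regressive voicing assimilation): /g/ precedes the voiceless obstruent /s/, so it devoices to [k] by assimilation. /g/ precedes the voiceless obstruent /k/, so it devoices to [k] by assimilation. /vlafahogsagkuig/ → vlafahoksakkuig.
Rule 3 (intervocalic h-deletion): /h/ occurs between vowels /a/ and /o/, so it deletes. /vlafahoksakkuig/ → vlafaoksakkuig.
Rule 4 (final devoicing): /g/ is a voiced stop in word-final position, so it devoices to [k]. /vlafaoksakkuig/ → vlafaoksakkuik.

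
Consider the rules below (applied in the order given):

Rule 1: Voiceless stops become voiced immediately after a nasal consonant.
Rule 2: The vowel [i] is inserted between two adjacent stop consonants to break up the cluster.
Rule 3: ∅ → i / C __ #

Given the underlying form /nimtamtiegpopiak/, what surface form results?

nimdamdiegipopiaki

Rule 1 (post-nasal voicing): /t/ is a voiceless stop immediately after the nasal /m/, so it voices to [d]. /t/ is a voiceless stop immediately after the nasal /m/, so it voices to [d]. /nimtamtiegpopiak/ → nimdamdiegpopiak.
Rule 2 (stop-cluster i-epenthesis): /g/ and /p/ form a stop–stop cluster, so [i] is inserted between them. /nimdamdiegpopiak/ → nimdamdiegipopiak.
Rule 3 (final i-epenthesis): the form ends in the consonant /k/, so [i] is inserted word-finally. /nimdamdiegipopiak/ → nimdamdiegipopiaki.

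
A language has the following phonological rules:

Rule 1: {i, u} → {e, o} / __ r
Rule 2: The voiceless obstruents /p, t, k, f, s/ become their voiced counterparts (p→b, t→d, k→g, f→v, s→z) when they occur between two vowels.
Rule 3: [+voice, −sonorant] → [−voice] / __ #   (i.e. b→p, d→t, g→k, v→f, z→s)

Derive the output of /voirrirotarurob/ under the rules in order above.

Rule 1 (pre-rhotic lowering): /i/ is a high vowel immediately before /r/, so it lowers to [e]. /i/ is a high vowel immediately before /r/, so it lowers to [e]. /u/ is a high vowel immediately before /r/, so it lowers to [o]. /voirrirotarurob/ → voerrerotarorob.
Rule 2 (intervocalic voicing): /t/ is a voiceless obstruent between vowels /o/ and /a/, so it voices to [d]. /voerrerotarorob/ → voerrerodarorob.
Rule 3 (final devoicing): /b/ is a voiced obstruent in word-final position, so it devoices to [p]. /voerrerodarorob/ → voerrerodarorop.

voerrerodarorop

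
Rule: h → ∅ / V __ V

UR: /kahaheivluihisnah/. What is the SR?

kaaeivluiisnah

/h/ occurs between vowels /a/ and /a/, so it deletes.
/h/ occurs between vowels /a/ and /e/, so it deletes.
/h/ occurs between vowels /i/ and /i/, so it deletes.
The other instance of /h/ does not occur in the required environment and remains unchanged.
Surface form: [kaaeivluiisnah].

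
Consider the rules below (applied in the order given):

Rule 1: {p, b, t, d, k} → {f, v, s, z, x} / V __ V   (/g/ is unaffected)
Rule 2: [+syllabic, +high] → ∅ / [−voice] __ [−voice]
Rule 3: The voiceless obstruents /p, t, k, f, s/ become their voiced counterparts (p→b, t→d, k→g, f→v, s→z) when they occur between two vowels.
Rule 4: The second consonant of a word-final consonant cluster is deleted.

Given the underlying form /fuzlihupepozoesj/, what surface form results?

fuzlihfevozoes

Rule 1 (intervocalic spirantization): /p/ is a stop between vowels /u/ and /e/, so it spirantizes to the fricative [f]. /p/ is a stop between vowels /e/ and /o/, so it spirantizes to the fricative [f]. /fuzlihupepozoesj/ → fuzlihufefozoesj.
Rule 2 (high vowel syncope): /u/ is a high vowel flanked by voiceless consonants /h/ and /f/, so it deletes. /fuzlihufefozoesj/ → fuzlihfefozoesj.
Rule 3 (intervocalic voicing): /f/ is a voiceless obstruent between vowels /e/ and /o/, so it voices to [v]. /fuzlihfefozoesj/ → fuzlihfevozoesj.
Rule 4 (final cluster simplification): /j/ is the second consonant of a word-final cluster /sj/, so it deletes. /fuzlihfevozoesj/ → fuzlihfevozoes.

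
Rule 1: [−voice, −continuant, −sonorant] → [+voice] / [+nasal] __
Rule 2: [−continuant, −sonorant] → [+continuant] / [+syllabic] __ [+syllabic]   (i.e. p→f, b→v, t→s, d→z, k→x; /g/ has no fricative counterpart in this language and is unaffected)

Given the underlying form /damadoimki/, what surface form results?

damazoimgi

Rule 1 (post-nasal voicing): /k/ is a voiceless stop immediately after the nasal /m/, so it voices to [g]. /damadoimki/ → damadoimgi.
Rule 2 (intervocalic spirantization): /d/ is a stop between vowels /a/ and /o/, so it spirantizes to the fricative [z]. /damadoimgi/ → damazoimgi.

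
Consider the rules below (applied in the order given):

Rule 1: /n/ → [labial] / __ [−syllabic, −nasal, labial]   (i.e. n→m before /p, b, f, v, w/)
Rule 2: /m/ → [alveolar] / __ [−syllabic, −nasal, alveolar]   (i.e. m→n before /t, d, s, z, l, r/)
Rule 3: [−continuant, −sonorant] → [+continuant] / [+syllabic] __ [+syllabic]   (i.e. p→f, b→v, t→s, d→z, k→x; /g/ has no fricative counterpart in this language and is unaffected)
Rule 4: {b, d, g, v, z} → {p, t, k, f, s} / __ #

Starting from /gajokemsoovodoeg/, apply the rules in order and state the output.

gajoxensoovozoek

Rule 1 (nasal place assimilation): no segment meets the environment; /gajokemsoovodoeg/ is unchanged.
Rule 2 (nasal place assimilation): /m/ precedes the alveolar consonant /s/, so it assimilates in place to [n]. /gajokemsoovodoeg/ → gajokensoovodoeg.
Rule 3 (intervocalic spirantization): /k/ is a stop between vowels /o/ and /e/, so it spirantizes to the fricative [x]. /d/ is a stop between vowels /o/ and /o/, so it spirantizes to the fricative [z]. /gajokensoovodoeg/ → gajoxensoovozoeg.
Rule 4 (final devoicing): /g/ is a voiced obstruent in word-final position, so it devoices to [k]. /gajoxensoovozoeg/ → gajoxensoovozoek.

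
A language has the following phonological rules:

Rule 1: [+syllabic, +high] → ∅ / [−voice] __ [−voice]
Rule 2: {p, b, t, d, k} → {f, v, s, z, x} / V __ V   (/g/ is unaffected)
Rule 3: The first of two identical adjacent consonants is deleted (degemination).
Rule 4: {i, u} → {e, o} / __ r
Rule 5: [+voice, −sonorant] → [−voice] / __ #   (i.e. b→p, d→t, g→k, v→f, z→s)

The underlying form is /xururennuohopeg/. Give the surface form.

xororenuohofek

Rule 1 (high vowel syncope): no segment meets the environment; /xururennuohopeg/ is unchanged.
Rule 2 (intervocalic spirantization): /p/ is a stop between vowels /o/ and /e/, so it spirantizes to the fricative [f]. /xururennuohopeg/ → xururennuohofeg.
Rule 3 (degemination): /nn/ is a geminate; the first /n/ deletes. /xururennuohofeg/ → xururenuohofeg.
Rule 4 (pre-rhotic lowering): /u/ is a high vowel immediately before /r/, so it lowers to [o]. /u/ is a high vowel immediately before /r/, so it lowers to [o]. /xururenuohofeg/ → xororenuohofeg.
Rule 5 (final devoicing): /g/ is a voiced obstruent in word-final position, so it devoices to [k]. /xororenuohofeg/ → xororenuohofek.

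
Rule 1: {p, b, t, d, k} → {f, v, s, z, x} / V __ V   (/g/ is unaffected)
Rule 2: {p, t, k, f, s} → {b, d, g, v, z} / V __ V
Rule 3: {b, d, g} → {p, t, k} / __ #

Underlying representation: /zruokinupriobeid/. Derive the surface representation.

zruoxinuprioveit

Rule 1 (intervocalic spirantization): /k/ is a stop between vowels /o/ and /i/, so it spirantizes to the fricative [x]. /b/ is a stop between vowels /o/ and /e/, so it spirantizes to the fricative [v]. /zruokinupriobeid/ → zruoxinuprioveid.
Rule 2 (intervocalic voicing): no segment meets the environment; /zruoxinuprioveid/ is unchanged.
Rule 3 (final devoicing): /d/ is a voiced stop in word-final position, so it devoices to [t]. /zruoxinuprioveid/ → zruoxinuprioveit.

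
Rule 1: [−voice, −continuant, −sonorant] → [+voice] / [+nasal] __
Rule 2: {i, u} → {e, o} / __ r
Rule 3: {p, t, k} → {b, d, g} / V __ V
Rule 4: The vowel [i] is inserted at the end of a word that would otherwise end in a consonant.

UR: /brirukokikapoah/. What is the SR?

brerugogigaboahi

Rule 1 (post-nasal voicing): no segment meets the environment; /brirukokikapoah/ is unchanged.
Rule 2 (pre-rhotic lowering): /i/ is a high vowel immediately before /r/, so it lowers to [e]. /brirukokikapoah/ → brerukokikapoah.
Rule 3 (intervocalic voicing): /k/ is a voiceless stop between vowels /u/ and /o/, so it voices to [g]. /k/ is a voiceless stop between vowels /o/ and /i/, so it voices to [g]. /k/ is a voiceless stop between vowels /i/ and /a/, so it voices to [g]. /p/ is a voiceless stop between vowels /a/ and /o/, so it voices to [b]. /brerukokikapoah/ → brerugogigaboah.
Rule 4 (final i-epenthesis): the form ends in the consonant /h/, so [i] is inserted word-finally. /brerugogigaboah/ → brerugogigaboahi.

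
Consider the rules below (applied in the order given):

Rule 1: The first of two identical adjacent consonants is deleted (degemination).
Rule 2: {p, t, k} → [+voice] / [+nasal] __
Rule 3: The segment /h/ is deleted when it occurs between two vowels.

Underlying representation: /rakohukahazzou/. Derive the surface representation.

Rule 1 (degemination): /zz/ is a geminate; the first /z/ deletes. /rakohukahazzou/ → rakohukahazou.
Rule 2 (post-nasal voicing): no segment meets the environment; /rakohukahazou/ is unchanged.
Rule 3 (intervocalic h-deletion): /h/ occurs between vowels /o/ and /u/, so it deletes. /h/ occurs between vowels /a/ and /a/, so it deletes. /rakohukahazou/ → rakoukaazou.

rakoukaazou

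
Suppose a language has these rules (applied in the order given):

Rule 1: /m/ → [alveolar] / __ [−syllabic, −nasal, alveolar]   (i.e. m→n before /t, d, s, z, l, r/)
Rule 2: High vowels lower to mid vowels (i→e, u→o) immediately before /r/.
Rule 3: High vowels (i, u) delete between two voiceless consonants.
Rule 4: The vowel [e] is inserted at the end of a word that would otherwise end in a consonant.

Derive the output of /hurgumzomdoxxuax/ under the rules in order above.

horgunzondoxxuaxe

Rule 1 (nasal place assimilation): /m/ precedes the alveolar consonant /z/, so it assimilates in place to [n]. /m/ precedes the alveolar consonant /d/, so it assimilates in place to [n]. /hurgumzomdoxxuax/ → hurgunzondoxxuax.
Rule 2 (pre-rhotic lowering): /u/ is a high vowel immediately before /r/, so it lowers to [o]. /hurgunzondoxxuax/ → horgunzondoxxuax.
Rule 3 (high vowel syncope): no segment meets the environment; /horgunzondoxxuax/ is unchanged.
Rule 4 (final e-epenthesis): the form ends in the consonant /x/, so [e] is inserted word-finally. /horgunzondoxxuax/ → horgunzondoxxuaxe.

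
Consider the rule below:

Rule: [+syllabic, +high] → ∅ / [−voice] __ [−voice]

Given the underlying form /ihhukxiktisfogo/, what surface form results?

/u/ is a high vowel flanked by voiceless consonants /h/ and /k/, so it deletes.
/i/ is a high vowel flanked by voiceless consonants /x/ and /k/, so it deletes.
/i/ is a high vowel flanked by voiceless consonants /t/ and /s/, so it deletes.
The other instance of /i/ does not occur in the required environment and remains unchanged.
Surface form: [ihhkxktsfogo].

ihhkxktsfogo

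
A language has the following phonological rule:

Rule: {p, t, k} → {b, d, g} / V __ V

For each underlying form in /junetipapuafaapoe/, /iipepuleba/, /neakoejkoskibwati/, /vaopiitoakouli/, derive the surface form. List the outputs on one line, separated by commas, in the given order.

junedibabuafaaboe, iibebuleba, neagoejkoskibwadi, vaobiidoagouli

/junetipapuafaapoe/: /t/ is a voiceless stop between vowels /e/ and /i/, so it voices to [d]. /p/ is a voiceless stop between vowels /i/ and /a/, so it voices to [b]. /p/ is a voiceless stop between vowels /a/ and /u/, so it voices to [b]. /p/ is a voiceless stop between vowels /a/ and /o/, so it voices to [b]. → [junedibabuafaaboe].
/iipepuleba/: /p/ is a voiceless stop between vowels /i/ and /e/, so it voices to [b]. /p/ is a voiceless stop between vowels /e/ and /u/, so it voices to [b]. → [iibebuleba].
/neakoejkoskibwati/: /k/ is a voiceless stop between vowels /a/ and /o/, so it voices to [g]. /t/ is a voiceless stop between vowels /a/ and /i/, so it voices to [d]. → [neagoejkoskibwadi].
/vaopiitoakouli/: /p/ is a voiceless stop between vowels /o/ and /i/, so it voices to [b]. /t/ is a voiceless stop between vowels /i/ and /o/, so it voices to [d]. /k/ is a voiceless stop between vowels /a/ and /o/, so it voices to [g]. → [vaobiidoagouli].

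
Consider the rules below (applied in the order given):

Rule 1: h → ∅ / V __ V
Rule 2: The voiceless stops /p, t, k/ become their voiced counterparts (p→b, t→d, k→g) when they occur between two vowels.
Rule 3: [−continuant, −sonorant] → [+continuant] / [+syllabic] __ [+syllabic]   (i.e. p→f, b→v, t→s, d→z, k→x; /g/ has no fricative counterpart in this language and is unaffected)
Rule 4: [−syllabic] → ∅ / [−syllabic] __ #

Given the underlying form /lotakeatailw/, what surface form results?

lozageazail

Rule 1 (intervocalic h-deletion): no segment meets the environment; /lotakeatailw/ is unchanged.
Rule 2 (intervocalic voicing): /t/ is a voiceless stop between vowels /o/ and /a/, so it voices to [d]. /k/ is a voiceless stop between vowels /a/ and /e/, so it voices to [g]. /t/ is a voiceless stop between vowels /a/ and /a/, so it voices to [d]. /lotakeatailw/ → lodageadailw.
Rule 3 (intervocalic spirantization): /d/ is a stop between vowels /o/ and /a/, so it spirantizes to the fricative [z]. /d/ is a stop between vowels /a/ and /a/, so it spirantizes to the fricative [z]. /lodageadailw/ → lozageazailw.
Rule 4 (final cluster simplification): /w/ is the second consonant of a word-final cluster /lw/, so it deletes. /lozageazailw/ → lozageazail.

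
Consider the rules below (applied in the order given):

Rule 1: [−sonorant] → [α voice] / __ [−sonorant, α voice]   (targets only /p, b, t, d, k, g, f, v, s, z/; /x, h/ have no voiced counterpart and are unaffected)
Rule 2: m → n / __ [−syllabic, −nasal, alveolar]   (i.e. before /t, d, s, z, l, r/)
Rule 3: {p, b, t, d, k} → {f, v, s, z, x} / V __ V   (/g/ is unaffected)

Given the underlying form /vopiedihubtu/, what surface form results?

vofiezihuptu

Rule 1 (regressive voicing assimilation): /b/ precedes the voiceless obstruent /t/, so it devoices to [p] by assimilation. /vopiedihubtu/ → vopiedihuptu.
Rule 2 (nasal place assimilation): no segment meets the environment; /vopiedihuptu/ is unchanged.
Rule 3 (intervocalic spirantization): /p/ is a stop between vowels /o/ and /i/, so it spirantizes to the fricative [f]. /d/ is a stop between vowels /e/ and /i/, so it spirantizes to the fricative [z]. /vopiedihuptu/ → vofiezihuptu.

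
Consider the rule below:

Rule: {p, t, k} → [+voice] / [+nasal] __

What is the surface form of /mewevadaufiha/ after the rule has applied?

mewevadaufiha

No segment of /mewevadaufiha/ meets the structural description of the rule, so the form surfaces unchanged.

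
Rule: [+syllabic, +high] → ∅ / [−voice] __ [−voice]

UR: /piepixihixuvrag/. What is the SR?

/i/ is a high vowel flanked by voiceless consonants /p/ and /x/, so it deletes.
/i/ is a high vowel flanked by voiceless consonants /x/ and /h/, so it deletes.
/i/ is a high vowel flanked by voiceless consonants /h/ and /x/, so it deletes.
The other instances of /i/, /u/ do not occur in the required environment and remain unchanged.
Surface form: [piepxhxuvrag].

piepxhxuvrag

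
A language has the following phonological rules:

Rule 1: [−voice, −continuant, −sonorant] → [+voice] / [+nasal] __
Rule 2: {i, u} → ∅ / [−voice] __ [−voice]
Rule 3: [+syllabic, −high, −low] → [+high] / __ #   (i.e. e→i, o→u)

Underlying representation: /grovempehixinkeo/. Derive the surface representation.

grovembehxingeu

Rule 1 (post-nasal voicing): /p/ is a voiceless stop immediately after the nasal /m/, so it voices to [b]. /k/ is a voiceless stop immediately after the nasal /n/, so it voices to [g]. /grovempehixinkeo/ → grovembehixingeo.
Rule 2 (high vowel syncope): /i/ is a high vowel flanked by voiceless consonants /h/ and /x/, so it deletes. /grovembehixingeo/ → grovembehxingeo.
Rule 3 (final vowel raising): /o/ is a mid vowel in word-final position, so it raises to [u]. /grovembehxingeo/ → grovembehxingeu.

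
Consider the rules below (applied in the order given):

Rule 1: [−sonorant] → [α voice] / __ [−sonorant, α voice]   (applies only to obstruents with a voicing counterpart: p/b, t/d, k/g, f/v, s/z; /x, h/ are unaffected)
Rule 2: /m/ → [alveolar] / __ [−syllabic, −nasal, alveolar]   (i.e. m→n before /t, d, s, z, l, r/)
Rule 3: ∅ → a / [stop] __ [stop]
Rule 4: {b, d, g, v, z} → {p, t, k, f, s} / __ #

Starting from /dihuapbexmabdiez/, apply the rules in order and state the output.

Rule 1 (regressive voicing assimilation): /p/ precedes the voiced obstruent /b/, so it voices to [b] by assimilation. /dihuapbexmabdiez/ → dihuabbexmabdiez.
Rule 2 (nasal place assimilation): no segment meets the environment; /dihuabbexmabdiez/ is unchanged.
Rule 3 (stop-cluster a-epenthesis): /b/ and /b/ form a stop–stop cluster, so [a] is inserted between them. /b/ and /d/ form a stop–stop cluster, so [a] is inserted between them. /dihuabbexmabdiez/ → dihuababexmabadiez.
Rule 4 (final devoicing): /z/ is a voiced obstruent in word-final position, so it devoices to [s]. /dihuababexmabadiez/ → dihuababexmabadies.

dihuababexmabadies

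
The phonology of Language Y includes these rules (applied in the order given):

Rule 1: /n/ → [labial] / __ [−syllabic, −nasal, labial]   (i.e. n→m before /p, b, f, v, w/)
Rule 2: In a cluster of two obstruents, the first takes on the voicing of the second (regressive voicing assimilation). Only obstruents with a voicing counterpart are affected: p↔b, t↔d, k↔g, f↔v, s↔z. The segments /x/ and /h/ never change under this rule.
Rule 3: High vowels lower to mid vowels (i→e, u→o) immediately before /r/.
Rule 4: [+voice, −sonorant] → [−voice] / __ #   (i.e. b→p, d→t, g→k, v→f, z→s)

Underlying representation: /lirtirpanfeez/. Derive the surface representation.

Rule 1 (nasal place assimilation): /n/ precedes the labial consonant /f/, so it assimilates in place to [m]. /lirtirpanfeez/ → lirtirpamfeez.
Rule 2 (regressive voicing assimilation): no segment meets the environment; /lirtirpamfeez/ is unchanged.
Rule 3 (pre-rhotic lowering): /i/ is a high vowel immediately before /r/, so it lowers to [e]. /i/ is a high vowel immediately before /r/, so it lowers to [e]. /lirtirpamfeez/ → lerterpamfeez.
Rule 4 (final devoicing): /z/ is a voiced obstruent in word-final position, so it devoices to [s]. /lerterpamfeez/ → lerterpamfees.

lerterpamfees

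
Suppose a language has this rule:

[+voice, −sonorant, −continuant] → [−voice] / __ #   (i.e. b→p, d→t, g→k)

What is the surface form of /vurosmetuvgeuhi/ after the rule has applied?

vurosmetuvgeuhi

No segment of /vurosmetuvgeuhi/ meets the structural description of the rule, so the form surfaces unchanged.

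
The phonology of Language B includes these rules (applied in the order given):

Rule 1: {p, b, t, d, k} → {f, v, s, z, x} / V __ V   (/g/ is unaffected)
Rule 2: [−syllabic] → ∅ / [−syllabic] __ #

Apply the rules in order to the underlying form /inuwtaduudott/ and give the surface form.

Rule 1 (intervocalic spirantization): /d/ is a stop between vowels /a/ and /u/, so it spirantizes to the fricative [z]. /d/ is a stop between vowels /u/ and /o/, so it spirantizes to the fricative [z]. /inuwtaduudott/ → inuwtazuuzott.
Rule 2 (final cluster simplification): /t/ is the second consonant of a word-final cluster /tt/, so it deletes. /inuwtazuuzott/ → inuwtazuuzot.

inuwtazuuzot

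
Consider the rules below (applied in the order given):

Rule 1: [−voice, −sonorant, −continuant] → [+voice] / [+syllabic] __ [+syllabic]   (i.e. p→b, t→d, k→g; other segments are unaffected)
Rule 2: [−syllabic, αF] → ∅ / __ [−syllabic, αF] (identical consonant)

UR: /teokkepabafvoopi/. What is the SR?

Rule 1 (intervocalic voicing): /p/ is a voiceless stop between vowels /e/ and /a/, so it voices to [b]. /p/ is a voiceless stop between vowels /o/ and /i/, so it voices to [b]. /teokkepabafvoopi/ → teokkebabafvoobi.
Rule 2 (degemination): /kk/ is a geminate; the first /k/ deletes. /teokkebabafvoobi/ → teokebabafvoobi.

teokebabafvoobi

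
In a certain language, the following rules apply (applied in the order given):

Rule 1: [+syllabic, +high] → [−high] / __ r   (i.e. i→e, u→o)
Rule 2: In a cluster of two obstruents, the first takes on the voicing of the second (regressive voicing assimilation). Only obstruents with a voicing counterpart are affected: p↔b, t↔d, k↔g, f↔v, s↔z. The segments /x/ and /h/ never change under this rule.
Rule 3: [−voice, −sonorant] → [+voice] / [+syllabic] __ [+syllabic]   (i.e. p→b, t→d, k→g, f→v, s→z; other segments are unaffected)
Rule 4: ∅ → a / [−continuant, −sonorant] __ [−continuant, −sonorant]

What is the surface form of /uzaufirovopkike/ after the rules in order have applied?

uzauverovopakige

Rule 1 (pre-rhotic lowering): /i/ is a high vowel immediately before /r/, so it lowers to [e]. /uzaufirovopkike/ → uzauferovopkike.
Rule 2 (regressive voicing assimilation): no segment meets the environment; /uzauferovopkike/ is unchanged.
Rule 3 (intervocalic voicing): /f/ is a voiceless obstruent between vowels /u/ and /e/, so it voices to [v]. /k/ is a voiceless obstruent between vowels /i/ and /e/, so it voices to [g]. /uzauferovopkike/ → uzauverovopkige.
Rule 4 (stop-cluster a-epenthesis): /p/ and /k/ form a stop–stop cluster, so [a] is inserted between them. /uzauverovopkige/ → uzauverovopakige.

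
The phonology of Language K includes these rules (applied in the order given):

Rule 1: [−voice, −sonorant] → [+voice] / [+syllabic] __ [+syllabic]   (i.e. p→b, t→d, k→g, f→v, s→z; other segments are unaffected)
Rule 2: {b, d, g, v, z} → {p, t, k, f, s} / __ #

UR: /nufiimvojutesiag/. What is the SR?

Rule 1 (intervocalic voicing): /f/ is a voiceless obstruent between vowels /u/ and /i/, so it voices to [v]. /t/ is a voiceless obstruent between vowels /u/ and /e/, so it voices to [d]. /s/ is a voiceless obstruent between vowels /e/ and /i/, so it voices to [z]. /nufiimvojutesiag/ → nuviimvojudeziag.
Rule 2 (final devoicing): /g/ is a voiced obstruent in word-final position, so it devoices to [k]. /nuviimvojudeziag/ → nuviimvojudeziak.

nuviimvojudeziak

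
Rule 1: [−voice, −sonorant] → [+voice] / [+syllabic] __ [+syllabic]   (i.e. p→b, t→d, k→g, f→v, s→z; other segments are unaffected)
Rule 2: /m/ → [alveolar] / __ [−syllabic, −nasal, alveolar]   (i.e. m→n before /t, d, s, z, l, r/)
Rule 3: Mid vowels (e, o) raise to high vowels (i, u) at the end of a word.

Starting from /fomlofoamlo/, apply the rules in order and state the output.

Rule 1 (intervocalic voicing): /f/ is a voiceless obstruent between vowels /o/ and /o/, so it voices to [v]. /fomlofoamlo/ → fomlovoamlo.
Rule 2 (nasal place assimilation): /m/ precedes the alveolar consonant /l/, so it assimilates in place to [n]. /m/ precedes the alveolar consonant /l/, so it assimilates in place to [n]. /fomlovoamlo/ → fonlovoanlo.
Rule 3 (final vowel raising): /o/ is a mid vowel in word-final position, so it raises to [u]. /fonlovoanlo/ → fonlovoanlu.

fonlovoanlu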